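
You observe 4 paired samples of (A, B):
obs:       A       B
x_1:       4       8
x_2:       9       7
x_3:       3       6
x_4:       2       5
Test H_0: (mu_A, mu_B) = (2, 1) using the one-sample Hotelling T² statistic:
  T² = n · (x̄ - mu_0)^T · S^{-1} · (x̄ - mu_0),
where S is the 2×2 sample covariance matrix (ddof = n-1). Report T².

Step 1 — sample mean vector:
  mean(A) = (4 + 9 + 3 + 2) / 4 = 18/4 = 4.5
  mean(B) = (8 + 7 + 6 + 5) / 4 = 26/4 = 6.5
  x̄ = (4.5, 6.5),  deviation x̄ - mu_0 = (4.5, 6.5) - (2, 1) = (2.5, 5.5).

Step 2 — sample covariance matrix, S[i,j] = (1/(n-1)) · Σ_k (x_{k,i} - mean_i) · (x_{k,j} - mean_j), divisor n-1 = 3:
  S[A,A] = ((-0.5)·(-0.5) + (4.5)·(4.5) + (-1.5)·(-1.5) + (-2.5)·(-2.5)) / 3 = 29/3 = 9.6667
  S[A,B] = ((-0.5)·(1.5) + (4.5)·(0.5) + (-1.5)·(-0.5) + (-2.5)·(-1.5)) / 3 = 6/3 = 2
  S[B,B] = ((1.5)·(1.5) + (0.5)·(0.5) + (-0.5)·(-0.5) + (-1.5)·(-1.5)) / 3 = 5/3 = 1.6667
  S = [[9.6667, 2],
 [2, 1.6667]].

Step 3 — invert S. det(S) = 9.6667·1.6667 - (2)² = 12.1111.
  S^{-1} = (1/det) · [[d, -b], [-b, a]] = [[0.1376, -0.1651],
 [-0.1651, 0.7982]].

Step 4 — quadratic form (x̄ - mu_0)^T · S^{-1} · (x̄ - mu_0):
  S^{-1} · (x̄ - mu_0) = (-0.5642, 3.9771),
  (x̄ - mu_0)^T · [...] = (2.5)·(-0.5642) + (5.5)·(3.9771) = 20.4633.

Step 5 — scale by n: T² = 4 · 20.4633 = 81.8532.

T² ≈ 81.8532


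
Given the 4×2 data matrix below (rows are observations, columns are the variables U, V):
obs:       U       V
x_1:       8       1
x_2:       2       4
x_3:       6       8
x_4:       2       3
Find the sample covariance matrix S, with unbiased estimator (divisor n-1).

Step 1 — column means:
  mean(U) = (8 + 2 + 6 + 2) / 4 = 18/4 = 4.5
  mean(V) = (1 + 4 + 8 + 3) / 4 = 16/4 = 4

Step 2 — sample covariance S[i,j] = (1/(n-1)) · Σ_k (x_{k,i} - mean_i) · (x_{k,j} - mean_j), with n-1 = 3.
  S[U,U] = ((3.5)·(3.5) + (-2.5)·(-2.5) + (1.5)·(1.5) + (-2.5)·(-2.5)) / 3 = 27/3 = 9
  S[U,V] = ((3.5)·(-3) + (-2.5)·(0) + (1.5)·(4) + (-2.5)·(-1)) / 3 = -2/3 = -0.6667
  S[V,V] = ((-3)·(-3) + (0)·(0) + (4)·(4) + (-1)·(-1)) / 3 = 26/3 = 8.6667

S is symmetric (S[j,i] = S[i,j]). Assembling:

S = [[9, -0.6667],
 [-0.6667, 8.6667]]


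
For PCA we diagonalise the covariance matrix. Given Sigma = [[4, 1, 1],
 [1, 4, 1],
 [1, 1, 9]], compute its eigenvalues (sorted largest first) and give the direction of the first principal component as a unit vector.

Step 1 — characteristic polynomial p(λ) = det(λI - Sigma) = λ³ - tr·λ² + c_1·λ - det, where tr = trace, c_1 = sum of the principal 2×2 minors, det = det(Sigma):
  tr = 4 + 4 + 9 = 17,
  c_1 = (4·4 - (1)²) + (4·9 - (1)²) + (4·9 - (1)²) = 15 + 35 + 35 = 85,
  det = 4·(4·9 - (1)²) - (1)·((1)·9 - (1)·(1)) + (1)·((1)·(1) - 4·(1)) = 4·(35) - (1)·(8) + (1)·(-3) = 129.
  So p(λ) = λ³ - 17λ² + 85λ - 129.
Step 2 — look for an integer root (rational root theorem: any rational root is an integer divisor of 129). Testing λ = 3:
  p(3) = 27 - 153 + 255 - 129 = 0  ✓
  Dividing out (λ - 3): p(λ) = (λ - 3)(λ² - 14λ + 43).
Step 3 — remaining eigenvalues from the quadratic λ² - 14λ + 43 = 0:
  Δ = 14² - 4·43 = 196 - 172 = 24,  λ = (14 ± √24)/2 = (14 ± 4.899)/2 ≈ 9.4495 or 4.5505.
  Sorted: λ_1 = 9.4495,  λ_2 = 4.5505,  λ_3 = 3  (check: sum = 17 = tr ✓).

Step 4 — unit eigenvector for λ_1 ≈ 9.4495: v spans the null space of (Sigma - λ_1 I), whose rows are
  r_1 = (-5.4495, 1, 1),  r_2 = (1, -5.4495, 1),  r_3 = (1, 1, -0.4495).
  v is orthogonal to every row, so take v ∝ r_1 × r_2 = ((1)·(1) - (1)·(-5.4495), (1)·(1) - (-5.4495)·(1), (-5.4495)·(-5.4495) - (1)·(1)) ≈ (6.4495, 6.4495, 28.6969).
  Let u = (6.4495, 6.4495, 28.6969).
  ||u|| = √((6.4495)² + (6.4495)² + (28.6969)²) = √(906.7061) ≈ 30.1116,  v_1 = u/||u|| ≈ (0.2142, 0.2142, 0.953) (||v_1|| = 1).

λ_1 = 9.4495,  λ_2 = 4.5505,  λ_3 = 3;  v_1 ≈ (0.2142, 0.2142, 0.953)


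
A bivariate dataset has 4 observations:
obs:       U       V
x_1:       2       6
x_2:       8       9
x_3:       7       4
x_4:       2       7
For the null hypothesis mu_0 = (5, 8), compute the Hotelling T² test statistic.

Step 1 — sample mean vector:
  mean(U) = (2 + 8 + 7 + 2) / 4 = 19/4 = 4.75
  mean(V) = (6 + 9 + 4 + 7) / 4 = 26/4 = 6.5
  x̄ = (4.75, 6.5),  deviation x̄ - mu_0 = (4.75, 6.5) - (5, 8) = (-0.25, -1.5).

Step 2 — sample covariance matrix, S[i,j] = (1/(n-1)) · Σ_k (x_{k,i} - mean_i) · (x_{k,j} - mean_j), divisor n-1 = 3:
  S[U,U] = ((-2.75)·(-2.75) + (3.25)·(3.25) + (2.25)·(2.25) + (-2.75)·(-2.75)) / 3 = 30.75/3 = 10.25
  S[U,V] = ((-2.75)·(-0.5) + (3.25)·(2.5) + (2.25)·(-2.5) + (-2.75)·(0.5)) / 3 = 2.5/3 = 0.8333
  S[V,V] = ((-0.5)·(-0.5) + (2.5)·(2.5) + (-2.5)·(-2.5) + (0.5)·(0.5)) / 3 = 13/3 = 4.3333
  S = [[10.25, 0.8333],
 [0.8333, 4.3333]].

Step 3 — invert S. det(S) = 10.25·4.3333 - (0.8333)² = 43.7222.
  S^{-1} = (1/det) · [[d, -b], [-b, a]] = [[0.0991, -0.0191],
 [-0.0191, 0.2344]].

Step 4 — quadratic form (x̄ - mu_0)^T · S^{-1} · (x̄ - mu_0):
  S^{-1} · (x̄ - mu_0) = (0.0038, -0.3469),
  (x̄ - mu_0)^T · [...] = (-0.25)·(0.0038) + (-1.5)·(-0.3469) = 0.5194.

Step 5 — scale by n: T² = 4 · 0.5194 = 2.0775.

T² ≈ 2.0775


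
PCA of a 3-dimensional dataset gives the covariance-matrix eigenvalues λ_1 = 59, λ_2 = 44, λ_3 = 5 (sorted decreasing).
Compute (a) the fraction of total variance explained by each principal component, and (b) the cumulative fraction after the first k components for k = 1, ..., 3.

Step 1 — total variance = trace(Sigma) = Σ λ_i = 59 + 44 + 5 = 108.

Step 2 — fraction explained by component i = λ_i / Σ λ:
  PC1: 59/108 = 0.5463
  PC2: 44/108 = 0.4074
  PC3: 5/108 = 0.0463

Step 3 — cumulative fraction after k components = (λ_1 + ... + λ_k) / Σ λ:
  k = 1: 59/108 = 0.5463
  k = 2: (59 + 44)/108 = 103/108 = 0.9537
  k = 3: (59 + 44 + 5)/108 = 108/108 = 1

Summary (fraction, with percent):

explained: PC1 0.5463 (54.63%), PC2 0.4074 (40.74%), PC3 0.0463 (4.63%);  cumulative: 0.5463, 0.9537, 1


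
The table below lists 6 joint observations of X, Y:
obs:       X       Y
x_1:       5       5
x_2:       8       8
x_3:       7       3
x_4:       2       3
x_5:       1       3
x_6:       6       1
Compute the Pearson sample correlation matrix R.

Step 1 — column means:
  mean(X) = (5 + 8 + 7 + 2 + 1 + 6) / 6 = 29/6 = 4.8333
  mean(Y) = (5 + 8 + 3 + 3 + 3 + 1) / 6 = 23/6 = 3.8333

Step 2 — sample variances and covariances s[i,j] = (1/(n-1)) · Σ_k (x_{k,i} - mean_i) · (x_{k,j} - mean_j), with n-1 = 5:
  s[X,X] = ((0.1667)·(0.1667) + (3.1667)·(3.1667) + (2.1667)·(2.1667) + (-2.8333)·(-2.8333) + (-3.8333)·(-3.8333) + (1.1667)·(1.1667)) / 5 = 38.8333/5 = 7.7667
  s[X,Y] = ((0.1667)·(1.1667) + (3.1667)·(4.1667) + (2.1667)·(-0.8333) + (-2.8333)·(-0.8333) + (-3.8333)·(-0.8333) + (1.1667)·(-2.8333)) / 5 = 13.8333/5 = 2.7667
  s[Y,Y] = ((1.1667)·(1.1667) + (4.1667)·(4.1667) + (-0.8333)·(-0.8333) + (-0.8333)·(-0.8333) + (-0.8333)·(-0.8333) + (-2.8333)·(-2.8333)) / 5 = 28.8333/5 = 5.7667
  Sample standard deviations s_i = √(s[i,i]):
  s(X) = √(7.7667) = 2.7869
  s(Y) = √(5.7667) = 2.4014

Step 3 — r_{ij} = s_{ij} / (s_i · s_j):
  r[X,X] = 1 (diagonal).
  r[X,Y] = 2.7667 / (2.7869 · 2.4014) = 2.7667 / 6.6924 = 0.4134
  r[Y,Y] = 1 (diagonal).

R is symmetric with unit diagonal. Assembling:

R = [[1, 0.4134],
 [0.4134, 1]]


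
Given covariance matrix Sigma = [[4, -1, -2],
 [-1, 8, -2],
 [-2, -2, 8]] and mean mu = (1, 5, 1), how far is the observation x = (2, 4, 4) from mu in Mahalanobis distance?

Step 1 — centre the observation: (x - mu) = (1, -1, 3).

Step 2 — invert Sigma (cofactor / det for 3×3, or solve directly):
  Sigma^{-1} = [[0.3125, 0.0625, 0.0938],
 [0.0625, 0.1458, 0.0521],
 [0.0938, 0.0521, 0.1615]].

Step 3 — form the quadratic (x - mu)^T · Sigma^{-1} · (x - mu):
  Sigma^{-1} · (x - mu) = (0.5312, 0.0729, 0.526).
  (x - mu)^T · [Sigma^{-1} · (x - mu)] = (1)·(0.5312) + (-1)·(0.0729) + (3)·(0.526) = 2.0365.

Step 4 — take square root: d = √(2.0365) ≈ 1.427.

d(x, mu) = √(2.0365) ≈ 1.427


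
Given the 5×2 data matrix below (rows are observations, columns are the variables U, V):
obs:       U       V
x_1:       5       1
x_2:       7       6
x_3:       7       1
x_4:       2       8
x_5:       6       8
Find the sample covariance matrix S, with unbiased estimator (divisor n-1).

Step 1 — column means:
  mean(U) = (5 + 7 + 7 + 2 + 6) / 5 = 27/5 = 5.4
  mean(V) = (1 + 6 + 1 + 8 + 8) / 5 = 24/5 = 4.8

Step 2 — sample covariance S[i,j] = (1/(n-1)) · Σ_k (x_{k,i} - mean_i) · (x_{k,j} - mean_j), with n-1 = 4.
  S[U,U] = ((-0.4)·(-0.4) + (1.6)·(1.6) + (1.6)·(1.6) + (-3.4)·(-3.4) + (0.6)·(0.6)) / 4 = 17.2/4 = 4.3
  S[U,V] = ((-0.4)·(-3.8) + (1.6)·(1.2) + (1.6)·(-3.8) + (-3.4)·(3.2) + (0.6)·(3.2)) / 4 = -11.6/4 = -2.9
  S[V,V] = ((-3.8)·(-3.8) + (1.2)·(1.2) + (-3.8)·(-3.8) + (3.2)·(3.2) + (3.2)·(3.2)) / 4 = 50.8/4 = 12.7

S is symmetric (S[j,i] = S[i,j]). Assembling:

S = [[4.3, -2.9],
 [-2.9, 12.7]]


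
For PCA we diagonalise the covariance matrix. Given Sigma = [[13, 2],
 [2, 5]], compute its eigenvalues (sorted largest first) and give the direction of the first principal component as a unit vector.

Step 1 — characteristic polynomial of 2×2 Sigma:
  det(Sigma - λI) = λ² - trace · λ + det = 0.
  trace = 13 + 5 = 18, det = 13·5 - (2)² = 61.
Step 2 — discriminant:
  Δ = trace² - 4·det = 324 - 244 = 80.
Step 3 — eigenvalues:
  λ = (trace ± √Δ)/2 = (18 ± 8.9443)/2,
  λ_1 = 13.4721,  λ_2 = 4.5279.

Step 4 — unit eigenvector for λ_1: solve (Sigma - λ_1 I)v = 0. First row:
  (13 - 13.4721)·v_x + (2)·v_y = 0, i.e. (-0.4721)·v_x + (2)·v_y = 0,
  so v ∝ (b, λ_1 - a) = (2, 0.4721) = u.
  ||u|| = √((2)² + (0.4721)²) = √(4.2229) ≈ 2.055,
  v_1 = u/||u|| ≈ (0.9732, 0.2298) (||v_1|| = 1).

λ_1 = 13.4721,  λ_2 = 4.5279;  v_1 ≈ (0.9732, 0.2298)


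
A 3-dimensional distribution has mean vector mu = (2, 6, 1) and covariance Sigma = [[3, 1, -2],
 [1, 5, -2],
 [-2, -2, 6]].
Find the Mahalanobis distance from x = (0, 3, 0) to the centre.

Step 1 — centre the observation: (x - mu) = (-2, -3, -1).

Step 2 — invert Sigma (cofactor / det for 3×3, or solve directly):
  Sigma^{-1} = [[0.4333, -0.0333, 0.1333],
 [-0.0333, 0.2333, 0.0667],
 [0.1333, 0.0667, 0.2333]].

Step 3 — form the quadratic (x - mu)^T · Sigma^{-1} · (x - mu):
  Sigma^{-1} · (x - mu) = (-0.9, -0.7, -0.7).
  (x - mu)^T · [Sigma^{-1} · (x - mu)] = (-2)·(-0.9) + (-3)·(-0.7) + (-1)·(-0.7) = 4.6.

Step 4 — take square root: d = √(4.6) ≈ 2.1448.

d(x, mu) = √(4.6) ≈ 2.1448


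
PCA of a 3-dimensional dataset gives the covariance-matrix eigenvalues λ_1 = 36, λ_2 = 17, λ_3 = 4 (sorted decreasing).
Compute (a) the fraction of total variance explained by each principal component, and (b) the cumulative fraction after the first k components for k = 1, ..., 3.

Step 1 — total variance = trace(Sigma) = Σ λ_i = 36 + 17 + 4 = 57.

Step 2 — fraction explained by component i = λ_i / Σ λ:
  PC1: 36/57 = 0.6316
  PC2: 17/57 = 0.2982
  PC3: 4/57 = 0.0702

Step 3 — cumulative fraction after k components = (λ_1 + ... + λ_k) / Σ λ:
  k = 1: 36/57 = 0.6316
  k = 2: (36 + 17)/57 = 53/57 = 0.9298
  k = 3: (36 + 17 + 4)/57 = 57/57 = 1

Summary (fraction, with percent):

explained: PC1 0.6316 (63.16%), PC2 0.2982 (29.82%), PC3 0.0702 (7.02%);  cumulative: 0.6316, 0.9298, 1


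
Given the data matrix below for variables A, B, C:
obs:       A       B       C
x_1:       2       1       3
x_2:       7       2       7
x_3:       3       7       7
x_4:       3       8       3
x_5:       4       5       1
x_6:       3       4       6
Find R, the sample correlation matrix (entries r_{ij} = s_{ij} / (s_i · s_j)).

Step 1 — column means:
  mean(A) = (2 + 7 + 3 + 3 + 4 + 3) / 6 = 22/6 = 3.6667
  mean(B) = (1 + 2 + 7 + 8 + 5 + 4) / 6 = 27/6 = 4.5
  mean(C) = (3 + 7 + 7 + 3 + 1 + 6) / 6 = 27/6 = 4.5

Step 2 — sample variances and covariances s[i,j] = (1/(n-1)) · Σ_k (x_{k,i} - mean_i) · (x_{k,j} - mean_j), with n-1 = 5:
  s[A,A] = ((-1.6667)·(-1.6667) + (3.3333)·(3.3333) + (-0.6667)·(-0.6667) + (-0.6667)·(-0.6667) + (0.3333)·(0.3333) + (-0.6667)·(-0.6667)) / 5 = 15.3333/5 = 3.0667
  s[A,B] = ((-1.6667)·(-3.5) + (3.3333)·(-2.5) + (-0.6667)·(2.5) + (-0.6667)·(3.5) + (0.3333)·(0.5) + (-0.6667)·(-0.5)) / 5 = -6/5 = -1.2
  s[A,C] = ((-1.6667)·(-1.5) + (3.3333)·(2.5) + (-0.6667)·(2.5) + (-0.6667)·(-1.5) + (0.3333)·(-3.5) + (-0.6667)·(1.5)) / 5 = 8/5 = 1.6
  s[B,B] = ((-3.5)·(-3.5) + (-2.5)·(-2.5) + (2.5)·(2.5) + (3.5)·(3.5) + (0.5)·(0.5) + (-0.5)·(-0.5)) / 5 = 37.5/5 = 7.5
  s[B,C] = ((-3.5)·(-1.5) + (-2.5)·(2.5) + (2.5)·(2.5) + (3.5)·(-1.5) + (0.5)·(-3.5) + (-0.5)·(1.5)) / 5 = -2.5/5 = -0.5
  s[C,C] = ((-1.5)·(-1.5) + (2.5)·(2.5) + (2.5)·(2.5) + (-1.5)·(-1.5) + (-3.5)·(-3.5) + (1.5)·(1.5)) / 5 = 31.5/5 = 6.3
  Sample standard deviations s_i = √(s[i,i]):
  s(A) = √(3.0667) = 1.7512
  s(B) = √(7.5) = 2.7386
  s(C) = √(6.3) = 2.51

Step 3 — r_{ij} = s_{ij} / (s_i · s_j):
  r[A,A] = 1 (diagonal).
  r[A,B] = -1.2 / (1.7512 · 2.7386) = -1.2 / 4.7958 = -0.2502
  r[A,C] = 1.6 / (1.7512 · 2.51) = 1.6 / 4.3955 = 0.364
  r[B,B] = 1 (diagonal).
  r[B,C] = -0.5 / (2.7386 · 2.51) = -0.5 / 6.8739 = -0.0727
  r[C,C] = 1 (diagonal).

R is symmetric with unit diagonal. Assembling:

R = [[1, -0.2502, 0.364],
 [-0.2502, 1, -0.0727],
 [0.364, -0.0727, 1]]


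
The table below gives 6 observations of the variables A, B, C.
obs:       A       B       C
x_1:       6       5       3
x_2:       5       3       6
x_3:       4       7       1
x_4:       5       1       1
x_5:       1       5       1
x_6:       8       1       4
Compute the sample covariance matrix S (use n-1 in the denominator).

Step 1 — column means:
  mean(A) = (6 + 5 + 4 + 5 + 1 + 8) / 6 = 29/6 = 4.8333
  mean(B) = (5 + 3 + 7 + 1 + 5 + 1) / 6 = 22/6 = 3.6667
  mean(C) = (3 + 6 + 1 + 1 + 1 + 4) / 6 = 16/6 = 2.6667

Step 2 — sample covariance S[i,j] = (1/(n-1)) · Σ_k (x_{k,i} - mean_i) · (x_{k,j} - mean_j), with n-1 = 5.
  S[A,A] = ((1.1667)·(1.1667) + (0.1667)·(0.1667) + (-0.8333)·(-0.8333) + (0.1667)·(0.1667) + (-3.8333)·(-3.8333) + (3.1667)·(3.1667)) / 5 = 26.8333/5 = 5.3667
  S[A,B] = ((1.1667)·(1.3333) + (0.1667)·(-0.6667) + (-0.8333)·(3.3333) + (0.1667)·(-2.6667) + (-3.8333)·(1.3333) + (3.1667)·(-2.6667)) / 5 = -15.3333/5 = -3.0667
  S[A,C] = ((1.1667)·(0.3333) + (0.1667)·(3.3333) + (-0.8333)·(-1.6667) + (0.1667)·(-1.6667) + (-3.8333)·(-1.6667) + (3.1667)·(1.3333)) / 5 = 12.6667/5 = 2.5333
  S[B,B] = ((1.3333)·(1.3333) + (-0.6667)·(-0.6667) + (3.3333)·(3.3333) + (-2.6667)·(-2.6667) + (1.3333)·(1.3333) + (-2.6667)·(-2.6667)) / 5 = 29.3333/5 = 5.8667
  S[B,C] = ((1.3333)·(0.3333) + (-0.6667)·(3.3333) + (3.3333)·(-1.6667) + (-2.6667)·(-1.6667) + (1.3333)·(-1.6667) + (-2.6667)·(1.3333)) / 5 = -8.6667/5 = -1.7333
  S[C,C] = ((0.3333)·(0.3333) + (3.3333)·(3.3333) + (-1.6667)·(-1.6667) + (-1.6667)·(-1.6667) + (-1.6667)·(-1.6667) + (1.3333)·(1.3333)) / 5 = 21.3333/5 = 4.2667

S is symmetric (S[j,i] = S[i,j]). Assembling:

S = [[5.3667, -3.0667, 2.5333],
 [-3.0667, 5.8667, -1.7333],
 [2.5333, -1.7333, 4.2667]]


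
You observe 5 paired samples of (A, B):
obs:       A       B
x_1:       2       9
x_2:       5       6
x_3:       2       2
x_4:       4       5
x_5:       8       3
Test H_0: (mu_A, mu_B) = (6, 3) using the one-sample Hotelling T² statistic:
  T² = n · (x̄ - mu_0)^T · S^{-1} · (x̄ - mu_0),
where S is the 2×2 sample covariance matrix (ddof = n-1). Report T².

Step 1 — sample mean vector:
  mean(A) = (2 + 5 + 2 + 4 + 8) / 5 = 21/5 = 4.2
  mean(B) = (9 + 6 + 2 + 5 + 3) / 5 = 25/5 = 5
  x̄ = (4.2, 5),  deviation x̄ - mu_0 = (4.2, 5) - (6, 3) = (-1.8, 2).

Step 2 — sample covariance matrix, S[i,j] = (1/(n-1)) · Σ_k (x_{k,i} - mean_i) · (x_{k,j} - mean_j), divisor n-1 = 4:
  S[A,A] = ((-2.2)·(-2.2) + (0.8)·(0.8) + (-2.2)·(-2.2) + (-0.2)·(-0.2) + (3.8)·(3.8)) / 4 = 24.8/4 = 6.2
  S[A,B] = ((-2.2)·(4) + (0.8)·(1) + (-2.2)·(-3) + (-0.2)·(0) + (3.8)·(-2)) / 4 = -9/4 = -2.25
  S[B,B] = ((4)·(4) + (1)·(1) + (-3)·(-3) + (0)·(0) + (-2)·(-2)) / 4 = 30/4 = 7.5
  S = [[6.2, -2.25],
 [-2.25, 7.5]].

Step 3 — invert S. det(S) = 6.2·7.5 - (-2.25)² = 41.4375.
  S^{-1} = (1/det) · [[d, -b], [-b, a]] = [[0.181, 0.0543],
 [0.0543, 0.1496]].

Step 4 — quadratic form (x̄ - mu_0)^T · S^{-1} · (x̄ - mu_0):
  S^{-1} · (x̄ - mu_0) = (-0.2172, 0.2015),
  (x̄ - mu_0)^T · [...] = (-1.8)·(-0.2172) + (2)·(0.2015) = 0.794.

Step 5 — scale by n: T² = 5 · 0.794 = 3.9698.

T² ≈ 3.9698


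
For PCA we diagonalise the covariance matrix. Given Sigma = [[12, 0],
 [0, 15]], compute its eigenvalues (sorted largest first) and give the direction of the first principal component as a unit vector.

Step 1 — characteristic polynomial of 2×2 Sigma:
  det(Sigma - λI) = λ² - trace · λ + det = 0.
  trace = 12 + 15 = 27, det = 12·15 - (0)² = 180.
Step 2 — discriminant:
  Δ = trace² - 4·det = 729 - 720 = 9.
Step 3 — eigenvalues:
  λ = (trace ± √Δ)/2 = (27 ± 3)/2,
  λ_1 = 15,  λ_2 = 12.

Step 4 — unit eigenvector for λ_1: Sigma is diagonal, so its eigenvectors are the coordinate axes. λ_1 = 15 is the diagonal entry on the second coordinate axis, hence
  v_1 = (0, 1) (||v_1|| = 1).

λ_1 = 15,  λ_2 = 12;  v_1 ≈ (0, 1)


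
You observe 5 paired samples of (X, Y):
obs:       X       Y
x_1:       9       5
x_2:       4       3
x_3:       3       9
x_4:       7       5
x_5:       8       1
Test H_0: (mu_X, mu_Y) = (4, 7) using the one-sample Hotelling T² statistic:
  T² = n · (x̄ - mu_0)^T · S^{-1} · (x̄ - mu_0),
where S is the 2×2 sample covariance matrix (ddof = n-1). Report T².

Step 1 — sample mean vector:
  mean(X) = (9 + 4 + 3 + 7 + 8) / 5 = 31/5 = 6.2
  mean(Y) = (5 + 3 + 9 + 5 + 1) / 5 = 23/5 = 4.6
  x̄ = (6.2, 4.6),  deviation x̄ - mu_0 = (6.2, 4.6) - (4, 7) = (2.2, -2.4).

Step 2 — sample covariance matrix, S[i,j] = (1/(n-1)) · Σ_k (x_{k,i} - mean_i) · (x_{k,j} - mean_j), divisor n-1 = 4:
  S[X,X] = ((2.8)·(2.8) + (-2.2)·(-2.2) + (-3.2)·(-3.2) + (0.8)·(0.8) + (1.8)·(1.8)) / 4 = 26.8/4 = 6.7
  S[X,Y] = ((2.8)·(0.4) + (-2.2)·(-1.6) + (-3.2)·(4.4) + (0.8)·(0.4) + (1.8)·(-3.6)) / 4 = -15.6/4 = -3.9
  S[Y,Y] = ((0.4)·(0.4) + (-1.6)·(-1.6) + (4.4)·(4.4) + (0.4)·(0.4) + (-3.6)·(-3.6)) / 4 = 35.2/4 = 8.8
  S = [[6.7, -3.9],
 [-3.9, 8.8]].

Step 3 — invert S. det(S) = 6.7·8.8 - (-3.9)² = 43.75.
  S^{-1} = (1/det) · [[d, -b], [-b, a]] = [[0.2011, 0.0891],
 [0.0891, 0.1531]].

Step 4 — quadratic form (x̄ - mu_0)^T · S^{-1} · (x̄ - mu_0):
  S^{-1} · (x̄ - mu_0) = (0.2286, -0.1714),
  (x̄ - mu_0)^T · [...] = (2.2)·(0.2286) + (-2.4)·(-0.1714) = 0.9143.

Step 5 — scale by n: T² = 5 · 0.9143 = 4.5714.

T² ≈ 4.5714


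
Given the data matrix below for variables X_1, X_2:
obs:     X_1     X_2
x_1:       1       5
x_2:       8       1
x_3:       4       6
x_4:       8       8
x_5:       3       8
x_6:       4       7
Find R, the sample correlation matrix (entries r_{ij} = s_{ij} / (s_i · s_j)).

Step 1 — column means:
  mean(X_1) = (1 + 8 + 4 + 8 + 3 + 4) / 6 = 28/6 = 4.6667
  mean(X_2) = (5 + 1 + 6 + 8 + 8 + 7) / 6 = 35/6 = 5.8333

Step 2 — sample variances and covariances s[i,j] = (1/(n-1)) · Σ_k (x_{k,i} - mean_i) · (x_{k,j} - mean_j), with n-1 = 5:
  s[X_1,X_1] = ((-3.6667)·(-3.6667) + (3.3333)·(3.3333) + (-0.6667)·(-0.6667) + (3.3333)·(3.3333) + (-1.6667)·(-1.6667) + (-0.6667)·(-0.6667)) / 5 = 39.3333/5 = 7.8667
  s[X_1,X_2] = ((-3.6667)·(-0.8333) + (3.3333)·(-4.8333) + (-0.6667)·(0.1667) + (3.3333)·(2.1667) + (-1.6667)·(2.1667) + (-0.6667)·(1.1667)) / 5 = -10.3333/5 = -2.0667
  s[X_2,X_2] = ((-0.8333)·(-0.8333) + (-4.8333)·(-4.8333) + (0.1667)·(0.1667) + (2.1667)·(2.1667) + (2.1667)·(2.1667) + (1.1667)·(1.1667)) / 5 = 34.8333/5 = 6.9667
  Sample standard deviations s_i = √(s[i,i]):
  s(X_1) = √(7.8667) = 2.8048
  s(X_2) = √(6.9667) = 2.6394

Step 3 — r_{ij} = s_{ij} / (s_i · s_j):
  r[X_1,X_1] = 1 (diagonal).
  r[X_1,X_2] = -2.0667 / (2.8048 · 2.6394) = -2.0667 / 7.403 = -0.2792
  r[X_2,X_2] = 1 (diagonal).

R is symmetric with unit diagonal. Assembling:

R = [[1, -0.2792],
 [-0.2792, 1]]


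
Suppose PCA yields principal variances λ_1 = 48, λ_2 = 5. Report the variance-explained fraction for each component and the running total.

Step 1 — total variance = trace(Sigma) = Σ λ_i = 48 + 5 = 53.

Step 2 — fraction explained by component i = λ_i / Σ λ:
  PC1: 48/53 = 0.9057
  PC2: 5/53 = 0.0943

Step 3 — cumulative fraction after k components = (λ_1 + ... + λ_k) / Σ λ:
  k = 1: 48/53 = 0.9057
  k = 2: (48 + 5)/53 = 53/53 = 1

Summary (fraction, with percent):

explained: PC1 0.9057 (90.57%), PC2 0.0943 (9.43%);  cumulative: 0.9057, 1


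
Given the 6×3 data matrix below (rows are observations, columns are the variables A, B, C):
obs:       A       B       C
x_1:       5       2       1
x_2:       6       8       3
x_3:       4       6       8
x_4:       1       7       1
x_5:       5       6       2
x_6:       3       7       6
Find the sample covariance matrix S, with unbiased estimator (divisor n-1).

Step 1 — column means:
  mean(A) = (5 + 6 + 4 + 1 + 5 + 3) / 6 = 24/6 = 4
  mean(B) = (2 + 8 + 6 + 7 + 6 + 7) / 6 = 36/6 = 6
  mean(C) = (1 + 3 + 8 + 1 + 2 + 6) / 6 = 21/6 = 3.5

Step 2 — sample covariance S[i,j] = (1/(n-1)) · Σ_k (x_{k,i} - mean_i) · (x_{k,j} - mean_j), with n-1 = 5.
  S[A,A] = ((1)·(1) + (2)·(2) + (0)·(0) + (-3)·(-3) + (1)·(1) + (-1)·(-1)) / 5 = 16/5 = 3.2
  S[A,B] = ((1)·(-4) + (2)·(2) + (0)·(0) + (-3)·(1) + (1)·(0) + (-1)·(1)) / 5 = -4/5 = -0.8
  S[A,C] = ((1)·(-2.5) + (2)·(-0.5) + (0)·(4.5) + (-3)·(-2.5) + (1)·(-1.5) + (-1)·(2.5)) / 5 = 0/5 = 0
  S[B,B] = ((-4)·(-4) + (2)·(2) + (0)·(0) + (1)·(1) + (0)·(0) + (1)·(1)) / 5 = 22/5 = 4.4
  S[B,C] = ((-4)·(-2.5) + (2)·(-0.5) + (0)·(4.5) + (1)·(-2.5) + (0)·(-1.5) + (1)·(2.5)) / 5 = 9/5 = 1.8
  S[C,C] = ((-2.5)·(-2.5) + (-0.5)·(-0.5) + (4.5)·(4.5) + (-2.5)·(-2.5) + (-1.5)·(-1.5) + (2.5)·(2.5)) / 5 = 41.5/5 = 8.3

S is symmetric (S[j,i] = S[i,j]). Assembling:

S = [[3.2, -0.8, 0],
 [-0.8, 4.4, 1.8],
 [0, 1.8, 8.3]]


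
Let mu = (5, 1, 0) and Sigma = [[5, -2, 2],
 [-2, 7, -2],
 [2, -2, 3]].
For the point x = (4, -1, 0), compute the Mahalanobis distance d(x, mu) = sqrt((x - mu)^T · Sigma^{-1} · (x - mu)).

Step 1 — centre the observation: (x - mu) = (-1, -2, 0).

Step 2 — invert Sigma (cofactor / det for 3×3, or solve directly):
  Sigma^{-1} = [[0.2787, 0.0328, -0.1639],
 [0.0328, 0.1803, 0.0984],
 [-0.1639, 0.0984, 0.5082]].

Step 3 — form the quadratic (x - mu)^T · Sigma^{-1} · (x - mu):
  Sigma^{-1} · (x - mu) = (-0.3443, -0.3934, -0.0328).
  (x - mu)^T · [Sigma^{-1} · (x - mu)] = (-1)·(-0.3443) + (-2)·(-0.3934) + (0)·(-0.0328) = 1.1311.

Step 4 — take square root: d = √(1.1311) ≈ 1.0636.

d(x, mu) = √(1.1311) ≈ 1.0636


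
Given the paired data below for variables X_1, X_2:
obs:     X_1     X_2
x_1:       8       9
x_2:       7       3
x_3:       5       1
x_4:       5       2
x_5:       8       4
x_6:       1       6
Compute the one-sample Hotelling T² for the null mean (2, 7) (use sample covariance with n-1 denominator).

Step 1 — sample mean vector:
  mean(X_1) = (8 + 7 + 5 + 5 + 8 + 1) / 6 = 34/6 = 5.6667
  mean(X_2) = (9 + 3 + 1 + 2 + 4 + 6) / 6 = 25/6 = 4.1667
  x̄ = (5.6667, 4.1667),  deviation x̄ - mu_0 = (5.6667, 4.1667) - (2, 7) = (3.6667, -2.8333).

Step 2 — sample covariance matrix, S[i,j] = (1/(n-1)) · Σ_k (x_{k,i} - mean_i) · (x_{k,j} - mean_j), divisor n-1 = 5:
  S[X_1,X_1] = ((2.3333)·(2.3333) + (1.3333)·(1.3333) + (-0.6667)·(-0.6667) + (-0.6667)·(-0.6667) + (2.3333)·(2.3333) + (-4.6667)·(-4.6667)) / 5 = 35.3333/5 = 7.0667
  S[X_1,X_2] = ((2.3333)·(4.8333) + (1.3333)·(-1.1667) + (-0.6667)·(-3.1667) + (-0.6667)·(-2.1667) + (2.3333)·(-0.1667) + (-4.6667)·(1.8333)) / 5 = 4.3333/5 = 0.8667
  S[X_2,X_2] = ((4.8333)·(4.8333) + (-1.1667)·(-1.1667) + (-3.1667)·(-3.1667) + (-2.1667)·(-2.1667) + (-0.1667)·(-0.1667) + (1.8333)·(1.8333)) / 5 = 42.8333/5 = 8.5667
  S = [[7.0667, 0.8667],
 [0.8667, 8.5667]].

Step 3 — invert S. det(S) = 7.0667·8.5667 - (0.8667)² = 59.7867.
  S^{-1} = (1/det) · [[d, -b], [-b, a]] = [[0.1433, -0.0145],
 [-0.0145, 0.1182]].

Step 4 — quadratic form (x̄ - mu_0)^T · S^{-1} · (x̄ - mu_0):
  S^{-1} · (x̄ - mu_0) = (0.5665, -0.388),
  (x̄ - mu_0)^T · [...] = (3.6667)·(0.5665) + (-2.8333)·(-0.388) = 3.1765.

Step 5 — scale by n: T² = 6 · 3.1765 = 19.0589.

T² ≈ 19.0589


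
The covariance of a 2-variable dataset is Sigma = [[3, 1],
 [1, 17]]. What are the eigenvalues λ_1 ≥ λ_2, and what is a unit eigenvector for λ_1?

Step 1 — characteristic polynomial of 2×2 Sigma:
  det(Sigma - λI) = λ² - trace · λ + det = 0.
  trace = 3 + 17 = 20, det = 3·17 - (1)² = 50.
Step 2 — discriminant:
  Δ = trace² - 4·det = 400 - 200 = 200.
Step 3 — eigenvalues:
  λ = (trace ± √Δ)/2 = (20 ± 14.1421)/2,
  λ_1 = 17.0711,  λ_2 = 2.9289.

Step 4 — unit eigenvector for λ_1: solve (Sigma - λ_1 I)v = 0. First row:
  (3 - 17.0711)·v_x + (1)·v_y = 0, i.e. (-14.0711)·v_x + (1)·v_y = 0,
  so v ∝ (b, λ_1 - a) = (1, 14.0711) = u.
  ||u|| = √((1)² + (14.0711)²) = √(198.9949) ≈ 14.1066,
  v_1 = u/||u|| ≈ (0.0709, 0.9975) (||v_1|| = 1).

λ_1 = 17.0711,  λ_2 = 2.9289;  v_1 ≈ (0.0709, 0.9975)


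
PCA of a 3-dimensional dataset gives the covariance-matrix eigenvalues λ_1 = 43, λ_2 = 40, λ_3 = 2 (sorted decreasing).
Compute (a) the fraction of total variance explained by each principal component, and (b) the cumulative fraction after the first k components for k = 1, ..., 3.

Step 1 — total variance = trace(Sigma) = Σ λ_i = 43 + 40 + 2 = 85.

Step 2 — fraction explained by component i = λ_i / Σ λ:
  PC1: 43/85 = 0.5059
  PC2: 40/85 = 0.4706
  PC3: 2/85 = 0.0235

Step 3 — cumulative fraction after k components = (λ_1 + ... + λ_k) / Σ λ:
  k = 1: 43/85 = 0.5059
  k = 2: (43 + 40)/85 = 83/85 = 0.9765
  k = 3: (43 + 40 + 2)/85 = 85/85 = 1

Summary (fraction, with percent):

explained: PC1 0.5059 (50.59%), PC2 0.4706 (47.06%), PC3 0.0235 (2.35%);  cumulative: 0.5059, 0.9765, 1


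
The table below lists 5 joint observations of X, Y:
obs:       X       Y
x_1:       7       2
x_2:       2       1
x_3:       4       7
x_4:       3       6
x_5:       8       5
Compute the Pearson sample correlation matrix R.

Step 1 — column means:
  mean(X) = (7 + 2 + 4 + 3 + 8) / 5 = 24/5 = 4.8
  mean(Y) = (2 + 1 + 7 + 6 + 5) / 5 = 21/5 = 4.2

Step 2 — sample variances and covariances s[i,j] = (1/(n-1)) · Σ_k (x_{k,i} - mean_i) · (x_{k,j} - mean_j), with n-1 = 4:
  s[X,X] = ((2.2)·(2.2) + (-2.8)·(-2.8) + (-0.8)·(-0.8) + (-1.8)·(-1.8) + (3.2)·(3.2)) / 4 = 26.8/4 = 6.7
  s[X,Y] = ((2.2)·(-2.2) + (-2.8)·(-3.2) + (-0.8)·(2.8) + (-1.8)·(1.8) + (3.2)·(0.8)) / 4 = 1.2/4 = 0.3
  s[Y,Y] = ((-2.2)·(-2.2) + (-3.2)·(-3.2) + (2.8)·(2.8) + (1.8)·(1.8) + (0.8)·(0.8)) / 4 = 26.8/4 = 6.7
  Sample standard deviations s_i = √(s[i,i]):
  s(X) = √(6.7) = 2.5884
  s(Y) = √(6.7) = 2.5884

Step 3 — r_{ij} = s_{ij} / (s_i · s_j):
  r[X,X] = 1 (diagonal).
  r[X,Y] = 0.3 / (2.5884 · 2.5884) = 0.3 / 6.7 = 0.0448
  r[Y,Y] = 1 (diagonal).

R is symmetric with unit diagonal. Assembling:

R = [[1, 0.0448],
 [0.0448, 1]]


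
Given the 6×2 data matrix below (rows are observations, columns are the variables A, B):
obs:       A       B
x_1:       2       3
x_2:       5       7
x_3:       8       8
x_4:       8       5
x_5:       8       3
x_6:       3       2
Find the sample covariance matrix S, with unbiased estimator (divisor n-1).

Step 1 — column means:
  mean(A) = (2 + 5 + 8 + 8 + 8 + 3) / 6 = 34/6 = 5.6667
  mean(B) = (3 + 7 + 8 + 5 + 3 + 2) / 6 = 28/6 = 4.6667

Step 2 — sample covariance S[i,j] = (1/(n-1)) · Σ_k (x_{k,i} - mean_i) · (x_{k,j} - mean_j), with n-1 = 5.
  S[A,A] = ((-3.6667)·(-3.6667) + (-0.6667)·(-0.6667) + (2.3333)·(2.3333) + (2.3333)·(2.3333) + (2.3333)·(2.3333) + (-2.6667)·(-2.6667)) / 5 = 37.3333/5 = 7.4667
  S[A,B] = ((-3.6667)·(-1.6667) + (-0.6667)·(2.3333) + (2.3333)·(3.3333) + (2.3333)·(0.3333) + (2.3333)·(-1.6667) + (-2.6667)·(-2.6667)) / 5 = 16.3333/5 = 3.2667
  S[B,B] = ((-1.6667)·(-1.6667) + (2.3333)·(2.3333) + (3.3333)·(3.3333) + (0.3333)·(0.3333) + (-1.6667)·(-1.6667) + (-2.6667)·(-2.6667)) / 5 = 29.3333/5 = 5.8667

S is symmetric (S[j,i] = S[i,j]). Assembling:

S = [[7.4667, 3.2667],
 [3.2667, 5.8667]]


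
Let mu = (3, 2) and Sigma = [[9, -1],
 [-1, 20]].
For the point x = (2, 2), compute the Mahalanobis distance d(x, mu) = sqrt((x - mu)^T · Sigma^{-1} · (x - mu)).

Step 1 — centre the observation: (x - mu) = (-1, 0).

Step 2 — invert Sigma. det(Sigma) = 9·20 - (-1)² = 179.
  Sigma^{-1} = (1/det) · [[d, -b], [-b, a]] = [[0.1117, 0.0056],
 [0.0056, 0.0503]].

Step 3 — form the quadratic (x - mu)^T · Sigma^{-1} · (x - mu):
  Sigma^{-1} · (x - mu) = (-0.1117, -0.0056).
  (x - mu)^T · [Sigma^{-1} · (x - mu)] = (-1)·(-0.1117) + (0)·(-0.0056) = 0.1117.

Step 4 — take square root: d = √(0.1117) ≈ 0.3343.

d(x, mu) = √(0.1117) ≈ 0.3343


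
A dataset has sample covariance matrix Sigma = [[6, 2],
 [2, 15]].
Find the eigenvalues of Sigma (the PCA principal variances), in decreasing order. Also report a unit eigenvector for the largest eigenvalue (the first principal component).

Step 1 — characteristic polynomial of 2×2 Sigma:
  det(Sigma - λI) = λ² - trace · λ + det = 0.
  trace = 6 + 15 = 21, det = 6·15 - (2)² = 86.
Step 2 — discriminant:
  Δ = trace² - 4·det = 441 - 344 = 97.
Step 3 — eigenvalues:
  λ = (trace ± √Δ)/2 = (21 ± 9.8489)/2,
  λ_1 = 15.4244,  λ_2 = 5.5756.

Step 4 — unit eigenvector for λ_1: solve (Sigma - λ_1 I)v = 0. First row:
  (6 - 15.4244)·v_x + (2)·v_y = 0, i.e. (-9.4244)·v_x + (2)·v_y = 0,
  so v ∝ (b, λ_1 - a) = (2, 9.4244) = u.
  ||u|| = √((2)² + (9.4244)²) = √(92.8199) ≈ 9.6343,
  v_1 = u/||u|| ≈ (0.2076, 0.9782) (||v_1|| = 1).

λ_1 = 15.4244,  λ_2 = 5.5756;  v_1 ≈ (0.2076, 0.9782)


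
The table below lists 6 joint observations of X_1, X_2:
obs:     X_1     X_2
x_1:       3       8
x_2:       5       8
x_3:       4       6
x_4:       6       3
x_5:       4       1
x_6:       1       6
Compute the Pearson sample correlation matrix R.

Step 1 — column means:
  mean(X_1) = (3 + 5 + 4 + 6 + 4 + 1) / 6 = 23/6 = 3.8333
  mean(X_2) = (8 + 8 + 6 + 3 + 1 + 6) / 6 = 32/6 = 5.3333

Step 2 — sample variances and covariances s[i,j] = (1/(n-1)) · Σ_k (x_{k,i} - mean_i) · (x_{k,j} - mean_j), with n-1 = 5:
  s[X_1,X_1] = ((-0.8333)·(-0.8333) + (1.1667)·(1.1667) + (0.1667)·(0.1667) + (2.1667)·(2.1667) + (0.1667)·(0.1667) + (-2.8333)·(-2.8333)) / 5 = 14.8333/5 = 2.9667
  s[X_1,X_2] = ((-0.8333)·(2.6667) + (1.1667)·(2.6667) + (0.1667)·(0.6667) + (2.1667)·(-2.3333) + (0.1667)·(-4.3333) + (-2.8333)·(0.6667)) / 5 = -6.6667/5 = -1.3333
  s[X_2,X_2] = ((2.6667)·(2.6667) + (2.6667)·(2.6667) + (0.6667)·(0.6667) + (-2.3333)·(-2.3333) + (-4.3333)·(-4.3333) + (0.6667)·(0.6667)) / 5 = 39.3333/5 = 7.8667
  Sample standard deviations s_i = √(s[i,i]):
  s(X_1) = √(2.9667) = 1.7224
  s(X_2) = √(7.8667) = 2.8048

Step 3 — r_{ij} = s_{ij} / (s_i · s_j):
  r[X_1,X_1] = 1 (diagonal).
  r[X_1,X_2] = -1.3333 / (1.7224 · 2.8048) = -1.3333 / 4.8309 = -0.276
  r[X_2,X_2] = 1 (diagonal).

R is symmetric with unit diagonal. Assembling:

R = [[1, -0.276],
 [-0.276, 1]]


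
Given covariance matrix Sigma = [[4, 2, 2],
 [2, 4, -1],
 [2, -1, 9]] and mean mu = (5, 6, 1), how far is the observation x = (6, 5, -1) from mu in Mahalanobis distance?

Step 1 — centre the observation: (x - mu) = (1, -1, -2).

Step 2 — invert Sigma (cofactor / det for 3×3, or solve directly):
  Sigma^{-1} = [[0.4375, -0.25, -0.125],
 [-0.25, 0.4, 0.1],
 [-0.125, 0.1, 0.15]].

Step 3 — form the quadratic (x - mu)^T · Sigma^{-1} · (x - mu):
  Sigma^{-1} · (x - mu) = (0.9375, -0.85, -0.525).
  (x - mu)^T · [Sigma^{-1} · (x - mu)] = (1)·(0.9375) + (-1)·(-0.85) + (-2)·(-0.525) = 2.8375.

Step 4 — take square root: d = √(2.8375) ≈ 1.6845.

d(x, mu) = √(2.8375) ≈ 1.6845


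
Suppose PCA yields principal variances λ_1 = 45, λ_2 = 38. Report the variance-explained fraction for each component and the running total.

Step 1 — total variance = trace(Sigma) = Σ λ_i = 45 + 38 = 83.

Step 2 — fraction explained by component i = λ_i / Σ λ:
  PC1: 45/83 = 0.5422
  PC2: 38/83 = 0.4578

Step 3 — cumulative fraction after k components = (λ_1 + ... + λ_k) / Σ λ:
  k = 1: 45/83 = 0.5422
  k = 2: (45 + 38)/83 = 83/83 = 1

Summary (fraction, with percent):

explained: PC1 0.5422 (54.22%), PC2 0.4578 (45.78%);  cumulative: 0.5422, 1


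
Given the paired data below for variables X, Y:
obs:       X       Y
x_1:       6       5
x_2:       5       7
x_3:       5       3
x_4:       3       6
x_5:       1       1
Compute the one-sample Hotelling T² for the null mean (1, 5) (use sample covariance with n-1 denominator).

Step 1 — sample mean vector:
  mean(X) = (6 + 5 + 5 + 3 + 1) / 5 = 20/5 = 4
  mean(Y) = (5 + 7 + 3 + 6 + 1) / 5 = 22/5 = 4.4
  x̄ = (4, 4.4),  deviation x̄ - mu_0 = (4, 4.4) - (1, 5) = (3, -0.6).

Step 2 — sample covariance matrix, S[i,j] = (1/(n-1)) · Σ_k (x_{k,i} - mean_i) · (x_{k,j} - mean_j), divisor n-1 = 4:
  S[X,X] = ((2)·(2) + (1)·(1) + (1)·(1) + (-1)·(-1) + (-3)·(-3)) / 4 = 16/4 = 4
  S[X,Y] = ((2)·(0.6) + (1)·(2.6) + (1)·(-1.4) + (-1)·(1.6) + (-3)·(-3.4)) / 4 = 11/4 = 2.75
  S[Y,Y] = ((0.6)·(0.6) + (2.6)·(2.6) + (-1.4)·(-1.4) + (1.6)·(1.6) + (-3.4)·(-3.4)) / 4 = 23.2/4 = 5.8
  S = [[4, 2.75],
 [2.75, 5.8]].

Step 3 — invert S. det(S) = 4·5.8 - (2.75)² = 15.6375.
  S^{-1} = (1/det) · [[d, -b], [-b, a]] = [[0.3709, -0.1759],
 [-0.1759, 0.2558]].

Step 4 — quadratic form (x̄ - mu_0)^T · S^{-1} · (x̄ - mu_0):
  S^{-1} · (x̄ - mu_0) = (1.2182, -0.6811),
  (x̄ - mu_0)^T · [...] = (3)·(1.2182) + (-0.6)·(-0.6811) = 4.0633.

Step 5 — scale by n: T² = 5 · 4.0633 = 20.3165.

T² ≈ 20.3165


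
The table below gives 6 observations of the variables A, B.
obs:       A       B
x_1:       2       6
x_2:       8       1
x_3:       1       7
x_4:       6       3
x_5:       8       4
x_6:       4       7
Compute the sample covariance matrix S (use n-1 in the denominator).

Step 1 — column means:
  mean(A) = (2 + 8 + 1 + 6 + 8 + 4) / 6 = 29/6 = 4.8333
  mean(B) = (6 + 1 + 7 + 3 + 4 + 7) / 6 = 28/6 = 4.6667

Step 2 — sample covariance S[i,j] = (1/(n-1)) · Σ_k (x_{k,i} - mean_i) · (x_{k,j} - mean_j), with n-1 = 5.
  S[A,A] = ((-2.8333)·(-2.8333) + (3.1667)·(3.1667) + (-3.8333)·(-3.8333) + (1.1667)·(1.1667) + (3.1667)·(3.1667) + (-0.8333)·(-0.8333)) / 5 = 44.8333/5 = 8.9667
  S[A,B] = ((-2.8333)·(1.3333) + (3.1667)·(-3.6667) + (-3.8333)·(2.3333) + (1.1667)·(-1.6667) + (3.1667)·(-0.6667) + (-0.8333)·(2.3333)) / 5 = -30.3333/5 = -6.0667
  S[B,B] = ((1.3333)·(1.3333) + (-3.6667)·(-3.6667) + (2.3333)·(2.3333) + (-1.6667)·(-1.6667) + (-0.6667)·(-0.6667) + (2.3333)·(2.3333)) / 5 = 29.3333/5 = 5.8667

S is symmetric (S[j,i] = S[i,j]). Assembling:

S = [[8.9667, -6.0667],
 [-6.0667, 5.8667]]


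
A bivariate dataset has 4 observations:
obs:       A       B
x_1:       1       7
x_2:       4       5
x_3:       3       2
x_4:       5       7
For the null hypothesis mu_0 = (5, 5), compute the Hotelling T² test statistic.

Step 1 — sample mean vector:
  mean(A) = (1 + 4 + 3 + 5) / 4 = 13/4 = 3.25
  mean(B) = (7 + 5 + 2 + 7) / 4 = 21/4 = 5.25
  x̄ = (3.25, 5.25),  deviation x̄ - mu_0 = (3.25, 5.25) - (5, 5) = (-1.75, 0.25).

Step 2 — sample covariance matrix, S[i,j] = (1/(n-1)) · Σ_k (x_{k,i} - mean_i) · (x_{k,j} - mean_j), divisor n-1 = 3:
  S[A,A] = ((-2.25)·(-2.25) + (0.75)·(0.75) + (-0.25)·(-0.25) + (1.75)·(1.75)) / 3 = 8.75/3 = 2.9167
  S[A,B] = ((-2.25)·(1.75) + (0.75)·(-0.25) + (-0.25)·(-3.25) + (1.75)·(1.75)) / 3 = -0.25/3 = -0.0833
  S[B,B] = ((1.75)·(1.75) + (-0.25)·(-0.25) + (-3.25)·(-3.25) + (1.75)·(1.75)) / 3 = 16.75/3 = 5.5833
  S = [[2.9167, -0.0833],
 [-0.0833, 5.5833]].

Step 3 — invert S. det(S) = 2.9167·5.5833 - (-0.0833)² = 16.2778.
  S^{-1} = (1/det) · [[d, -b], [-b, a]] = [[0.343, 0.0051],
 [0.0051, 0.1792]].

Step 4 — quadratic form (x̄ - mu_0)^T · S^{-1} · (x̄ - mu_0):
  S^{-1} · (x̄ - mu_0) = (-0.599, 0.0358),
  (x̄ - mu_0)^T · [...] = (-1.75)·(-0.599) + (0.25)·(0.0358) = 1.0572.

Step 5 — scale by n: T² = 4 · 1.0572 = 4.2287.

T² ≈ 4.2287


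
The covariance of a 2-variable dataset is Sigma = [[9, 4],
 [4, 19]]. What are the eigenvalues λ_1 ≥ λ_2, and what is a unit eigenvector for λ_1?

Step 1 — characteristic polynomial of 2×2 Sigma:
  det(Sigma - λI) = λ² - trace · λ + det = 0.
  trace = 9 + 19 = 28, det = 9·19 - (4)² = 155.
Step 2 — discriminant:
  Δ = trace² - 4·det = 784 - 620 = 164.
Step 3 — eigenvalues:
  λ = (trace ± √Δ)/2 = (28 ± 12.8062)/2,
  λ_1 = 20.4031,  λ_2 = 7.5969.

Step 4 — unit eigenvector for λ_1: solve (Sigma - λ_1 I)v = 0. First row:
  (9 - 20.4031)·v_x + (4)·v_y = 0, i.e. (-11.4031)·v_x + (4)·v_y = 0,
  so v ∝ (b, λ_1 - a) = (4, 11.4031) = u.
  ||u|| = √((4)² + (11.4031)²) = √(146.0312) ≈ 12.0843,
  v_1 = u/||u|| ≈ (0.331, 0.9436) (||v_1|| = 1).

λ_1 = 20.4031,  λ_2 = 7.5969;  v_1 ≈ (0.331, 0.9436)


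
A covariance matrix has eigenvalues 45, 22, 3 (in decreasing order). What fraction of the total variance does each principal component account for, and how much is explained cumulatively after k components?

Step 1 — total variance = trace(Sigma) = Σ λ_i = 45 + 22 + 3 = 70.

Step 2 — fraction explained by component i = λ_i / Σ λ:
  PC1: 45/70 = 0.6429
  PC2: 22/70 = 0.3143
  PC3: 3/70 = 0.0429

Step 3 — cumulative fraction after k components = (λ_1 + ... + λ_k) / Σ λ:
  k = 1: 45/70 = 0.6429
  k = 2: (45 + 22)/70 = 67/70 = 0.9571
  k = 3: (45 + 22 + 3)/70 = 70/70 = 1

Summary (fraction, with percent):

explained: PC1 0.6429 (64.29%), PC2 0.3143 (31.43%), PC3 0.0429 (4.29%);  cumulative: 0.6429, 0.9571, 1


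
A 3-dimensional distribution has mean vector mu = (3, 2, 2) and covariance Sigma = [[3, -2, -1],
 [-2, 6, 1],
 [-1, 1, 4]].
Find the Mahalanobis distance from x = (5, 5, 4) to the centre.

Step 1 — centre the observation: (x - mu) = (2, 3, 2).

Step 2 — invert Sigma (cofactor / det for 3×3, or solve directly):
  Sigma^{-1} = [[0.451, 0.1373, 0.0784],
 [0.1373, 0.2157, -0.0196],
 [0.0784, -0.0196, 0.2745]].

Step 3 — form the quadratic (x - mu)^T · Sigma^{-1} · (x - mu):
  Sigma^{-1} · (x - mu) = (1.4706, 0.8824, 0.6471).
  (x - mu)^T · [Sigma^{-1} · (x - mu)] = (2)·(1.4706) + (3)·(0.8824) + (2)·(0.6471) = 6.8824.

Step 4 — take square root: d = √(6.8824) ≈ 2.6234.

d(x, mu) = √(6.8824) ≈ 2.6234


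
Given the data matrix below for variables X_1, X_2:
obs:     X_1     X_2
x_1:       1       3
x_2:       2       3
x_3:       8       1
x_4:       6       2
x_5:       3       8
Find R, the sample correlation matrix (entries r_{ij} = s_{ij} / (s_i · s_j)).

Step 1 — column means:
  mean(X_1) = (1 + 2 + 8 + 6 + 3) / 5 = 20/5 = 4
  mean(X_2) = (3 + 3 + 1 + 2 + 8) / 5 = 17/5 = 3.4

Step 2 — sample variances and covariances s[i,j] = (1/(n-1)) · Σ_k (x_{k,i} - mean_i) · (x_{k,j} - mean_j), with n-1 = 4:
  s[X_1,X_1] = ((-3)·(-3) + (-2)·(-2) + (4)·(4) + (2)·(2) + (-1)·(-1)) / 4 = 34/4 = 8.5
  s[X_1,X_2] = ((-3)·(-0.4) + (-2)·(-0.4) + (4)·(-2.4) + (2)·(-1.4) + (-1)·(4.6)) / 4 = -15/4 = -3.75
  s[X_2,X_2] = ((-0.4)·(-0.4) + (-0.4)·(-0.4) + (-2.4)·(-2.4) + (-1.4)·(-1.4) + (4.6)·(4.6)) / 4 = 29.2/4 = 7.3
  Sample standard deviations s_i = √(s[i,i]):
  s(X_1) = √(8.5) = 2.9155
  s(X_2) = √(7.3) = 2.7019

Step 3 — r_{ij} = s_{ij} / (s_i · s_j):
  r[X_1,X_1] = 1 (diagonal).
  r[X_1,X_2] = -3.75 / (2.9155 · 2.7019) = -3.75 / 7.8772 = -0.4761
  r[X_2,X_2] = 1 (diagonal).

R is symmetric with unit diagonal. Assembling:

R = [[1, -0.4761],
 [-0.4761, 1]]
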